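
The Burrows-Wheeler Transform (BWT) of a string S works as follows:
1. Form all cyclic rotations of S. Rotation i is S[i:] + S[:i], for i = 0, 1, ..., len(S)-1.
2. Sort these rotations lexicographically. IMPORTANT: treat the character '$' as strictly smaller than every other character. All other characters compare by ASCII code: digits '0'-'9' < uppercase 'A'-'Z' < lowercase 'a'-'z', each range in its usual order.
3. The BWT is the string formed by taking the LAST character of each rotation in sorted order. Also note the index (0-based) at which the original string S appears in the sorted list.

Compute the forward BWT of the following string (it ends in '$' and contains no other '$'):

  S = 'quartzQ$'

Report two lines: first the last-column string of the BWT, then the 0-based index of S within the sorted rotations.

Answer: Qzu$arqt
3

Derivation:
All 8 rotations (rotation i = S[i:]+S[:i]):
  rot[0] = quartzQ$
  rot[1] = uartzQ$q
  rot[2] = artzQ$qu
  rot[3] = rtzQ$qua
  rot[4] = tzQ$quar
  rot[5] = zQ$quart
  rot[6] = Q$quartz
  rot[7] = $quartzQ
Sorted (with $ < everything):
  sorted[0] = $quartzQ  (last char: 'Q')
  sorted[1] = Q$quartz  (last char: 'z')
  sorted[2] = artzQ$qu  (last char: 'u')
  sorted[3] = quartzQ$  (last char: '$')
  sorted[4] = rtzQ$qua  (last char: 'a')
  sorted[5] = tzQ$quar  (last char: 'r')
  sorted[6] = uartzQ$q  (last char: 'q')
  sorted[7] = zQ$quart  (last char: 't')
Last column: Qzu$arqt
Original string S is at sorted index 3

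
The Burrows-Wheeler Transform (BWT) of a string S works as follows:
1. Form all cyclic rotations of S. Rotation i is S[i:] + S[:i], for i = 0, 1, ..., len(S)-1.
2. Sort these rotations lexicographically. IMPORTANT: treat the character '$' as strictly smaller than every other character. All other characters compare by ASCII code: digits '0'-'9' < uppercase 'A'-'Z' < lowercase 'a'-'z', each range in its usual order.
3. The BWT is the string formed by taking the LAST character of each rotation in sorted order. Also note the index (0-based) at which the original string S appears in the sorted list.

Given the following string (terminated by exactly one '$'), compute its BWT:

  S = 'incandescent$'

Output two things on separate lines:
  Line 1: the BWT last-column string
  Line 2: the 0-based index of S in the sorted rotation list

Answer: tcnsncd$iaeen
7

Derivation:
All 13 rotations (rotation i = S[i:]+S[:i]):
  rot[0] = incandescent$
  rot[1] = ncandescent$i
  rot[2] = candescent$in
  rot[3] = andescent$inc
  rot[4] = ndescent$inca
  rot[5] = descent$incan
  rot[6] = escent$incand
  rot[7] = scent$incande
  rot[8] = cent$incandes
  rot[9] = ent$incandesc
  rot[10] = nt$incandesce
  rot[11] = t$incandescen
  rot[12] = $incandescent
Sorted (with $ < everything):
  sorted[0] = $incandescent  (last char: 't')
  sorted[1] = andescent$inc  (last char: 'c')
  sorted[2] = candescent$in  (last char: 'n')
  sorted[3] = cent$incandes  (last char: 's')
  sorted[4] = descent$incan  (last char: 'n')
  sorted[5] = ent$incandesc  (last char: 'c')
  sorted[6] = escent$incand  (last char: 'd')
  sorted[7] = incandescent$  (last char: '$')
  sorted[8] = ncandescent$i  (last char: 'i')
  sorted[9] = ndescent$inca  (last char: 'a')
  sorted[10] = nt$incandesce  (last char: 'e')
  sorted[11] = scent$incande  (last char: 'e')
  sorted[12] = t$incandescen  (last char: 'n')
Last column: tcnsncd$iaeen
Original string S is at sorted index 7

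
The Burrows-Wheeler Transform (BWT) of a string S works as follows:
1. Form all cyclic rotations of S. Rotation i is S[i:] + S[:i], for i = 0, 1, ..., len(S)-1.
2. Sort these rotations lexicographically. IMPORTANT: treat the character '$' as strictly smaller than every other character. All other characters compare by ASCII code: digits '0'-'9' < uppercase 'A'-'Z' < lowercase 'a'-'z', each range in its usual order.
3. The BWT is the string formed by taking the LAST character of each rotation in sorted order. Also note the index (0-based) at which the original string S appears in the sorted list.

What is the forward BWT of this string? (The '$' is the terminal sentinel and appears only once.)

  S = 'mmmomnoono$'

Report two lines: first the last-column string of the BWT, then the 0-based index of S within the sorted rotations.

Answer: o$momomnmon
1

Derivation:
All 11 rotations (rotation i = S[i:]+S[:i]):
  rot[0] = mmmomnoono$
  rot[1] = mmomnoono$m
  rot[2] = momnoono$mm
  rot[3] = omnoono$mmm
  rot[4] = mnoono$mmmo
  rot[5] = noono$mmmom
  rot[6] = oono$mmmomn
  rot[7] = ono$mmmomno
  rot[8] = no$mmmomnoo
  rot[9] = o$mmmomnoon
  rot[10] = $mmmomnoono
Sorted (with $ < everything):
  sorted[0] = $mmmomnoono  (last char: 'o')
  sorted[1] = mmmomnoono$  (last char: '$')
  sorted[2] = mmomnoono$m  (last char: 'm')
  sorted[3] = mnoono$mmmo  (last char: 'o')
  sorted[4] = momnoono$mm  (last char: 'm')
  sorted[5] = no$mmmomnoo  (last char: 'o')
  sorted[6] = noono$mmmom  (last char: 'm')
  sorted[7] = o$mmmomnoon  (last char: 'n')
  sorted[8] = omnoono$mmm  (last char: 'm')
  sorted[9] = ono$mmmomno  (last char: 'o')
  sorted[10] = oono$mmmomn  (last char: 'n')
Last column: o$momomnmon
Original string S is at sorted index 1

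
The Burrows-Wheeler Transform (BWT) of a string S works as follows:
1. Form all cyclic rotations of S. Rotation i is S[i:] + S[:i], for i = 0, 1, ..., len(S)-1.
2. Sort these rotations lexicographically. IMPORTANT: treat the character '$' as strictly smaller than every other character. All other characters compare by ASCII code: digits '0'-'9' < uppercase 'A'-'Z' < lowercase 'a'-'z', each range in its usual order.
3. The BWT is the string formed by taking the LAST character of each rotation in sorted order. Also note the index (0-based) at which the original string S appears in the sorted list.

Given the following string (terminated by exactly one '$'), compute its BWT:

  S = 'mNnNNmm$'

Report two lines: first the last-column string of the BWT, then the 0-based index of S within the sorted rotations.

Answer: mnNmm$NN
5

Derivation:
All 8 rotations (rotation i = S[i:]+S[:i]):
  rot[0] = mNnNNmm$
  rot[1] = NnNNmm$m
  rot[2] = nNNmm$mN
  rot[3] = NNmm$mNn
  rot[4] = Nmm$mNnN
  rot[5] = mm$mNnNN
  rot[6] = m$mNnNNm
  rot[7] = $mNnNNmm
Sorted (with $ < everything):
  sorted[0] = $mNnNNmm  (last char: 'm')
  sorted[1] = NNmm$mNn  (last char: 'n')
  sorted[2] = Nmm$mNnN  (last char: 'N')
  sorted[3] = NnNNmm$m  (last char: 'm')
  sorted[4] = m$mNnNNm  (last char: 'm')
  sorted[5] = mNnNNmm$  (last char: '$')
  sorted[6] = mm$mNnNN  (last char: 'N')
  sorted[7] = nNNmm$mN  (last char: 'N')
Last column: mnNmm$NN
Original string S is at sorted index 5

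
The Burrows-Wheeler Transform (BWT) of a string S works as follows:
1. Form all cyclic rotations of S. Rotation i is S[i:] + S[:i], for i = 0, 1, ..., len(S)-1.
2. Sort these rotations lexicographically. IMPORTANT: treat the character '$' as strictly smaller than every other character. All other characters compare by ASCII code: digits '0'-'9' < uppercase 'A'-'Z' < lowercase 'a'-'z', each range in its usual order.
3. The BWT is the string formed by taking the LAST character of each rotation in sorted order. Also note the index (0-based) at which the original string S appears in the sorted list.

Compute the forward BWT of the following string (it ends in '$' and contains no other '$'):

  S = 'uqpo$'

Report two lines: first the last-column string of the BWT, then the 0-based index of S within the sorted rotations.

Answer: opqu$
4

Derivation:
All 5 rotations (rotation i = S[i:]+S[:i]):
  rot[0] = uqpo$
  rot[1] = qpo$u
  rot[2] = po$uq
  rot[3] = o$uqp
  rot[4] = $uqpo
Sorted (with $ < everything):
  sorted[0] = $uqpo  (last char: 'o')
  sorted[1] = o$uqp  (last char: 'p')
  sorted[2] = po$uq  (last char: 'q')
  sorted[3] = qpo$u  (last char: 'u')
  sorted[4] = uqpo$  (last char: '$')
Last column: opqu$
Original string S is at sorted index 4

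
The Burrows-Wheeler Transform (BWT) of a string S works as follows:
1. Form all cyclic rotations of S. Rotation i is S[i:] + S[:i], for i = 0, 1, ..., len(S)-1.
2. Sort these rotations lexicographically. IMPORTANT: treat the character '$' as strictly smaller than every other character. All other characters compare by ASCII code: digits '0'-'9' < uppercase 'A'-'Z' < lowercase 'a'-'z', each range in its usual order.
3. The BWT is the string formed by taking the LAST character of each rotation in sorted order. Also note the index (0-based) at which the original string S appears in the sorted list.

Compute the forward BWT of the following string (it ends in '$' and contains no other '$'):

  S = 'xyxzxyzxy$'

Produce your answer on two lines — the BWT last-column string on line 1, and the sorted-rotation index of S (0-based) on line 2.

Answer: yz$zyxxxyx
2

Derivation:
All 10 rotations (rotation i = S[i:]+S[:i]):
  rot[0] = xyxzxyzxy$
  rot[1] = yxzxyzxy$x
  rot[2] = xzxyzxy$xy
  rot[3] = zxyzxy$xyx
  rot[4] = xyzxy$xyxz
  rot[5] = yzxy$xyxzx
  rot[6] = zxy$xyxzxy
  rot[7] = xy$xyxzxyz
  rot[8] = y$xyxzxyzx
  rot[9] = $xyxzxyzxy
Sorted (with $ < everything):
  sorted[0] = $xyxzxyzxy  (last char: 'y')
  sorted[1] = xy$xyxzxyz  (last char: 'z')
  sorted[2] = xyxzxyzxy$  (last char: '$')
  sorted[3] = xyzxy$xyxz  (last char: 'z')
  sorted[4] = xzxyzxy$xy  (last char: 'y')
  sorted[5] = y$xyxzxyzx  (last char: 'x')
  sorted[6] = yxzxyzxy$x  (last char: 'x')
  sorted[7] = yzxy$xyxzx  (last char: 'x')
  sorted[8] = zxy$xyxzxy  (last char: 'y')
  sorted[9] = zxyzxy$xyx  (last char: 'x')
Last column: yz$zyxxxyx
Original string S is at sorted index 2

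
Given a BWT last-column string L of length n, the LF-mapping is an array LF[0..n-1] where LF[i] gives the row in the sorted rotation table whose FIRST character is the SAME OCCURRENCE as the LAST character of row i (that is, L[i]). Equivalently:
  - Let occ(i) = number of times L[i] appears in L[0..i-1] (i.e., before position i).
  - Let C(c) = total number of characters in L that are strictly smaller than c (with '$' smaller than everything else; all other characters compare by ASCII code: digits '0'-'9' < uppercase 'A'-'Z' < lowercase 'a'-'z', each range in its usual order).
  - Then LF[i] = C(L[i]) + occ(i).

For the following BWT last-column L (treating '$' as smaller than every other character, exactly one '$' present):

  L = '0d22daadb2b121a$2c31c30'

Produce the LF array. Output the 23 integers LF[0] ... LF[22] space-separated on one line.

Char counts: '$':1, '0':2, '1':3, '2':5, '3':2, 'a':3, 'b':2, 'c':2, 'd':3
C (first-col start): C('$')=0, C('0')=1, C('1')=3, C('2')=6, C('3')=11, C('a')=13, C('b')=16, C('c')=18, C('d')=20
L[0]='0': occ=0, LF[0]=C('0')+0=1+0=1
L[1]='d': occ=0, LF[1]=C('d')+0=20+0=20
L[2]='2': occ=0, LF[2]=C('2')+0=6+0=6
L[3]='2': occ=1, LF[3]=C('2')+1=6+1=7
L[4]='d': occ=1, LF[4]=C('d')+1=20+1=21
L[5]='a': occ=0, LF[5]=C('a')+0=13+0=13
L[6]='a': occ=1, LF[6]=C('a')+1=13+1=14
L[7]='d': occ=2, LF[7]=C('d')+2=20+2=22
L[8]='b': occ=0, LF[8]=C('b')+0=16+0=16
L[9]='2': occ=2, LF[9]=C('2')+2=6+2=8
L[10]='b': occ=1, LF[10]=C('b')+1=16+1=17
L[11]='1': occ=0, LF[11]=C('1')+0=3+0=3
L[12]='2': occ=3, LF[12]=C('2')+3=6+3=9
L[13]='1': occ=1, LF[13]=C('1')+1=3+1=4
L[14]='a': occ=2, LF[14]=C('a')+2=13+2=15
L[15]='$': occ=0, LF[15]=C('$')+0=0+0=0
L[16]='2': occ=4, LF[16]=C('2')+4=6+4=10
L[17]='c': occ=0, LF[17]=C('c')+0=18+0=18
L[18]='3': occ=0, LF[18]=C('3')+0=11+0=11
L[19]='1': occ=2, LF[19]=C('1')+2=3+2=5
L[20]='c': occ=1, LF[20]=C('c')+1=18+1=19
L[21]='3': occ=1, LF[21]=C('3')+1=11+1=12
L[22]='0': occ=1, LF[22]=C('0')+1=1+1=2

Answer: 1 20 6 7 21 13 14 22 16 8 17 3 9 4 15 0 10 18 11 5 19 12 2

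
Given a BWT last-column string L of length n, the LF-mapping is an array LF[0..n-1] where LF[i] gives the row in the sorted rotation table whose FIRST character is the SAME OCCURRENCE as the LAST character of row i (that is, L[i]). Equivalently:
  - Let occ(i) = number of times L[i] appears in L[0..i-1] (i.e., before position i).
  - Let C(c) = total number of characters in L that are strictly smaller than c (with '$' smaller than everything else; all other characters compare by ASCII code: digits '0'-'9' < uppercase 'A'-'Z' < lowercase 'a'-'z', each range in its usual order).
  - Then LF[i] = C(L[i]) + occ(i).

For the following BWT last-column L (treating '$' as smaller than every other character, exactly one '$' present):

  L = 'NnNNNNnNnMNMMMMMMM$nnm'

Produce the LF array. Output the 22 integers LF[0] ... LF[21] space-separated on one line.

Answer: 9 17 10 11 12 13 18 14 19 1 15 2 3 4 5 6 7 8 0 20 21 16

Derivation:
Char counts: '$':1, 'M':8, 'N':7, 'm':1, 'n':5
C (first-col start): C('$')=0, C('M')=1, C('N')=9, C('m')=16, C('n')=17
L[0]='N': occ=0, LF[0]=C('N')+0=9+0=9
L[1]='n': occ=0, LF[1]=C('n')+0=17+0=17
L[2]='N': occ=1, LF[2]=C('N')+1=9+1=10
L[3]='N': occ=2, LF[3]=C('N')+2=9+2=11
L[4]='N': occ=3, LF[4]=C('N')+3=9+3=12
L[5]='N': occ=4, LF[5]=C('N')+4=9+4=13
L[6]='n': occ=1, LF[6]=C('n')+1=17+1=18
L[7]='N': occ=5, LF[7]=C('N')+5=9+5=14
L[8]='n': occ=2, LF[8]=C('n')+2=17+2=19
L[9]='M': occ=0, LF[9]=C('M')+0=1+0=1
L[10]='N': occ=6, LF[10]=C('N')+6=9+6=15
L[11]='M': occ=1, LF[11]=C('M')+1=1+1=2
L[12]='M': occ=2, LF[12]=C('M')+2=1+2=3
L[13]='M': occ=3, LF[13]=C('M')+3=1+3=4
L[14]='M': occ=4, LF[14]=C('M')+4=1+4=5
L[15]='M': occ=5, LF[15]=C('M')+5=1+5=6
L[16]='M': occ=6, LF[16]=C('M')+6=1+6=7
L[17]='M': occ=7, LF[17]=C('M')+7=1+7=8
L[18]='$': occ=0, LF[18]=C('$')+0=0+0=0
L[19]='n': occ=3, LF[19]=C('n')+3=17+3=20
L[20]='n': occ=4, LF[20]=C('n')+4=17+4=21
L[21]='m': occ=0, LF[21]=C('m')+0=16+0=16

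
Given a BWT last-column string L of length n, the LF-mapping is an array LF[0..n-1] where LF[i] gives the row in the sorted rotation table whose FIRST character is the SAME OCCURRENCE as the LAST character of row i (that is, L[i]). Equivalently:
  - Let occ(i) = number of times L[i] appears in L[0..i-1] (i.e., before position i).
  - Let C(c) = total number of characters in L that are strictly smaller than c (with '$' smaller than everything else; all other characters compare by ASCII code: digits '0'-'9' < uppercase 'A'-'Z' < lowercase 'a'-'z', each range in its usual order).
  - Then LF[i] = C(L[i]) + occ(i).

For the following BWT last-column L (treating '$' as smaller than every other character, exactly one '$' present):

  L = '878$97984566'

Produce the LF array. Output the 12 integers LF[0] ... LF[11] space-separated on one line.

Char counts: '$':1, '4':1, '5':1, '6':2, '7':2, '8':3, '9':2
C (first-col start): C('$')=0, C('4')=1, C('5')=2, C('6')=3, C('7')=5, C('8')=7, C('9')=10
L[0]='8': occ=0, LF[0]=C('8')+0=7+0=7
L[1]='7': occ=0, LF[1]=C('7')+0=5+0=5
L[2]='8': occ=1, LF[2]=C('8')+1=7+1=8
L[3]='$': occ=0, LF[3]=C('$')+0=0+0=0
L[4]='9': occ=0, LF[4]=C('9')+0=10+0=10
L[5]='7': occ=1, LF[5]=C('7')+1=5+1=6
L[6]='9': occ=1, LF[6]=C('9')+1=10+1=11
L[7]='8': occ=2, LF[7]=C('8')+2=7+2=9
L[8]='4': occ=0, LF[8]=C('4')+0=1+0=1
L[9]='5': occ=0, LF[9]=C('5')+0=2+0=2
L[10]='6': occ=0, LF[10]=C('6')+0=3+0=3
L[11]='6': occ=1, LF[11]=C('6')+1=3+1=4

Answer: 7 5 8 0 10 6 11 9 1 2 3 4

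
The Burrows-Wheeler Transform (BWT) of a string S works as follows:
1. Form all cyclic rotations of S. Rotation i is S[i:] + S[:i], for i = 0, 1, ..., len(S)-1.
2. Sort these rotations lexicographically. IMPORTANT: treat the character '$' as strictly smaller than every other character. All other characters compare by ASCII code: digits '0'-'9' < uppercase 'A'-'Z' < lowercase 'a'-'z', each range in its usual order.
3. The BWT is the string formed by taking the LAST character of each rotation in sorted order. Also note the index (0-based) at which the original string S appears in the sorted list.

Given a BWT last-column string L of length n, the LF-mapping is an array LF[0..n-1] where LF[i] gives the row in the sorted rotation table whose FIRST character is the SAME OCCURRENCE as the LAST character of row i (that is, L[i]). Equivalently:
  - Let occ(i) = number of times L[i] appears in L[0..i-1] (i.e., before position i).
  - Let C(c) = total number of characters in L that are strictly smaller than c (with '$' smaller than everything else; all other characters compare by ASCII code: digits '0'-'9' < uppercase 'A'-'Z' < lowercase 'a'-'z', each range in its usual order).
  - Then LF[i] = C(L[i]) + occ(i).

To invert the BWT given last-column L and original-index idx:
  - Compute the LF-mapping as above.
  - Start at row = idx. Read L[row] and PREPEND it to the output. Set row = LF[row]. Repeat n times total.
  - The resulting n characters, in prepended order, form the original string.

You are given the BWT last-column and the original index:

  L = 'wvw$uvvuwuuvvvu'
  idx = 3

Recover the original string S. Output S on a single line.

Answer: uvvwuvuwvvuuvw$

Derivation:
LF mapping: 12 6 13 0 1 7 8 2 14 3 4 9 10 11 5
Walk LF starting at row 3, prepending L[row]:
  step 1: row=3, L[3]='$', prepend. Next row=LF[3]=0
  step 2: row=0, L[0]='w', prepend. Next row=LF[0]=12
  step 3: row=12, L[12]='v', prepend. Next row=LF[12]=10
  step 4: row=10, L[10]='u', prepend. Next row=LF[10]=4
  step 5: row=4, L[4]='u', prepend. Next row=LF[4]=1
  step 6: row=1, L[1]='v', prepend. Next row=LF[1]=6
  step 7: row=6, L[6]='v', prepend. Next row=LF[6]=8
  step 8: row=8, L[8]='w', prepend. Next row=LF[8]=14
  step 9: row=14, L[14]='u', prepend. Next row=LF[14]=5
  step 10: row=5, L[5]='v', prepend. Next row=LF[5]=7
  step 11: row=7, L[7]='u', prepend. Next row=LF[7]=2
  step 12: row=2, L[2]='w', prepend. Next row=LF[2]=13
  step 13: row=13, L[13]='v', prepend. Next row=LF[13]=11
  step 14: row=11, L[11]='v', prepend. Next row=LF[11]=9
  step 15: row=9, L[9]='u', prepend. Next row=LF[9]=3
Reversed output: uvvwuvuwvvuuvw$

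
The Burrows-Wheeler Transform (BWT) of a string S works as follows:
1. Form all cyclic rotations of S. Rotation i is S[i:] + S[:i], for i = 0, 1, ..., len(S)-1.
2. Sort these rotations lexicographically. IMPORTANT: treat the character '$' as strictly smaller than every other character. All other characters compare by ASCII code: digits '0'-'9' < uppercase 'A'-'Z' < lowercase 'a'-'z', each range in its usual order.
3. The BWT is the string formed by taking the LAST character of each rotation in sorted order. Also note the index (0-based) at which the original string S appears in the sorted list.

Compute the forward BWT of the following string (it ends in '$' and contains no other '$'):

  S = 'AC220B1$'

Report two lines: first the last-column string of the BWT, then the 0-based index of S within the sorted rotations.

All 8 rotations (rotation i = S[i:]+S[:i]):
  rot[0] = AC220B1$
  rot[1] = C220B1$A
  rot[2] = 220B1$AC
  rot[3] = 20B1$AC2
  rot[4] = 0B1$AC22
  rot[5] = B1$AC220
  rot[6] = 1$AC220B
  rot[7] = $AC220B1
Sorted (with $ < everything):
  sorted[0] = $AC220B1  (last char: '1')
  sorted[1] = 0B1$AC22  (last char: '2')
  sorted[2] = 1$AC220B  (last char: 'B')
  sorted[3] = 20B1$AC2  (last char: '2')
  sorted[4] = 220B1$AC  (last char: 'C')
  sorted[5] = AC220B1$  (last char: '$')
  sorted[6] = B1$AC220  (last char: '0')
  sorted[7] = C220B1$A  (last char: 'A')
Last column: 12B2C$0A
Original string S is at sorted index 5

Answer: 12B2C$0A
5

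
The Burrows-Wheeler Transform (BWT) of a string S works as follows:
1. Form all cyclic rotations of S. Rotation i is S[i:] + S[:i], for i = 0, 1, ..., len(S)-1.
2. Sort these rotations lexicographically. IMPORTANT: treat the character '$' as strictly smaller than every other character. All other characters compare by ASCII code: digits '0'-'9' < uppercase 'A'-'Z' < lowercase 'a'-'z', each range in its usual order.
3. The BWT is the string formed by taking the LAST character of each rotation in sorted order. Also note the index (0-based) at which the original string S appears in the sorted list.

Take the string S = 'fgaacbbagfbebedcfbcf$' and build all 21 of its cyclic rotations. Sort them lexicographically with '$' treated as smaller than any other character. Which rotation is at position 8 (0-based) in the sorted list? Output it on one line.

Answer: bedcfbcf$fgaacbbagfbe

Derivation:
All 21 rotations (rotation i = S[i:]+S[:i]):
  rot[0] = fgaacbbagfbebedcfbcf$
  rot[1] = gaacbbagfbebedcfbcf$f
  rot[2] = aacbbagfbebedcfbcf$fg
  rot[3] = acbbagfbebedcfbcf$fga
  rot[4] = cbbagfbebedcfbcf$fgaa
  rot[5] = bbagfbebedcfbcf$fgaac
  rot[6] = bagfbebedcfbcf$fgaacb
  rot[7] = agfbebedcfbcf$fgaacbb
  rot[8] = gfbebedcfbcf$fgaacbba
  rot[9] = fbebedcfbcf$fgaacbbag
  rot[10] = bebedcfbcf$fgaacbbagf
  rot[11] = ebedcfbcf$fgaacbbagfb
  rot[12] = bedcfbcf$fgaacbbagfbe
  rot[13] = edcfbcf$fgaacbbagfbeb
  rot[14] = dcfbcf$fgaacbbagfbebe
  rot[15] = cfbcf$fgaacbbagfbebed
  rot[16] = fbcf$fgaacbbagfbebedc
  rot[17] = bcf$fgaacbbagfbebedcf
  rot[18] = cf$fgaacbbagfbebedcfb
  rot[19] = f$fgaacbbagfbebedcfbc
  rot[20] = $fgaacbbagfbebedcfbcf
Sorted (with $ < everything):
  sorted[0] = $fgaacbbagfbebedcfbcf
  sorted[1] = aacbbagfbebedcfbcf$fg
  sorted[2] = acbbagfbebedcfbcf$fga
  sorted[3] = agfbebedcfbcf$fgaacbb
  sorted[4] = bagfbebedcfbcf$fgaacb
  sorted[5] = bbagfbebedcfbcf$fgaac
  sorted[6] = bcf$fgaacbbagfbebedcf
  sorted[7] = bebedcfbcf$fgaacbbagf
  sorted[8] = bedcfbcf$fgaacbbagfbe
  sorted[9] = cbbagfbebedcfbcf$fgaa
  sorted[10] = cf$fgaacbbagfbebedcfb
  sorted[11] = cfbcf$fgaacbbagfbebed
  sorted[12] = dcfbcf$fgaacbbagfbebe
  sorted[13] = ebedcfbcf$fgaacbbagfb
  sorted[14] = edcfbcf$fgaacbbagfbeb
  sorted[15] = f$fgaacbbagfbebedcfbc
  sorted[16] = fbcf$fgaacbbagfbebedc
  sorted[17] = fbebedcfbcf$fgaacbbag
  sorted[18] = fgaacbbagfbebedcfbcf$
  sorted[19] = gaacbbagfbebedcfbcf$f
  sorted[20] = gfbebedcfbcf$fgaacbba
sorted[8] = bedcfbcf$fgaacbbagfbe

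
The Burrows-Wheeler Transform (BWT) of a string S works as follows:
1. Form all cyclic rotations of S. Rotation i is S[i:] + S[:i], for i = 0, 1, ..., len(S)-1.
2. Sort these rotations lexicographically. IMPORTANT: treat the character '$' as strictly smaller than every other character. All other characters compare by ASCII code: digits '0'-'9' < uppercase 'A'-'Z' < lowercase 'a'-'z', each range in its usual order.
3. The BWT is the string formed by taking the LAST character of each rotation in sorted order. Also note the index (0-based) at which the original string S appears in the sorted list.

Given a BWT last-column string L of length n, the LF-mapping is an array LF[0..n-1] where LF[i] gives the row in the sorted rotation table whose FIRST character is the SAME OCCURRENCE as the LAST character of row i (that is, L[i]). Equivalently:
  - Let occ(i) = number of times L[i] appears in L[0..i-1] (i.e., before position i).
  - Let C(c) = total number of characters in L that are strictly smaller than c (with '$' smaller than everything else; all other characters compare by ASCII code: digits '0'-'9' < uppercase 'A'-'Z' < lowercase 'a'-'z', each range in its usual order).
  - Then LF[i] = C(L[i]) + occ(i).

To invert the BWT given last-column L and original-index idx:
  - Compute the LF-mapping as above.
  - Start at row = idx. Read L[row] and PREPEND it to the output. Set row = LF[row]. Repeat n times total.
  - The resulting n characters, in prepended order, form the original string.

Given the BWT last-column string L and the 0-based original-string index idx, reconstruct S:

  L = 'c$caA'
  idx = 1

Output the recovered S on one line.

Answer: Acac$

Derivation:
LF mapping: 3 0 4 2 1
Walk LF starting at row 1, prepending L[row]:
  step 1: row=1, L[1]='$', prepend. Next row=LF[1]=0
  step 2: row=0, L[0]='c', prepend. Next row=LF[0]=3
  step 3: row=3, L[3]='a', prepend. Next row=LF[3]=2
  step 4: row=2, L[2]='c', prepend. Next row=LF[2]=4
  step 5: row=4, L[4]='A', prepend. Next row=LF[4]=1
Reversed output: Acac$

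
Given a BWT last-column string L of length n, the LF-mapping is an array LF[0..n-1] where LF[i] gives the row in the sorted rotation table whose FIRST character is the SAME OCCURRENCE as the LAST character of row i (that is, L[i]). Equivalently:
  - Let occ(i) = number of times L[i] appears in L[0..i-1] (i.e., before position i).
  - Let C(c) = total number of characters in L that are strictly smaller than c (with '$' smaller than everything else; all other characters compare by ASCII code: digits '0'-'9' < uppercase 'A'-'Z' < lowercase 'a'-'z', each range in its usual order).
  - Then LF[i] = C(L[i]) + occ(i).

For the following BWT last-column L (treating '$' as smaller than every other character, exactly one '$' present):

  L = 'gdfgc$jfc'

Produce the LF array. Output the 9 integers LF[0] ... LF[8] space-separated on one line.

Char counts: '$':1, 'c':2, 'd':1, 'f':2, 'g':2, 'j':1
C (first-col start): C('$')=0, C('c')=1, C('d')=3, C('f')=4, C('g')=6, C('j')=8
L[0]='g': occ=0, LF[0]=C('g')+0=6+0=6
L[1]='d': occ=0, LF[1]=C('d')+0=3+0=3
L[2]='f': occ=0, LF[2]=C('f')+0=4+0=4
L[3]='g': occ=1, LF[3]=C('g')+1=6+1=7
L[4]='c': occ=0, LF[4]=C('c')+0=1+0=1
L[5]='$': occ=0, LF[5]=C('$')+0=0+0=0
L[6]='j': occ=0, LF[6]=C('j')+0=8+0=8
L[7]='f': occ=1, LF[7]=C('f')+1=4+1=5
L[8]='c': occ=1, LF[8]=C('c')+1=1+1=2

Answer: 6 3 4 7 1 0 8 5 2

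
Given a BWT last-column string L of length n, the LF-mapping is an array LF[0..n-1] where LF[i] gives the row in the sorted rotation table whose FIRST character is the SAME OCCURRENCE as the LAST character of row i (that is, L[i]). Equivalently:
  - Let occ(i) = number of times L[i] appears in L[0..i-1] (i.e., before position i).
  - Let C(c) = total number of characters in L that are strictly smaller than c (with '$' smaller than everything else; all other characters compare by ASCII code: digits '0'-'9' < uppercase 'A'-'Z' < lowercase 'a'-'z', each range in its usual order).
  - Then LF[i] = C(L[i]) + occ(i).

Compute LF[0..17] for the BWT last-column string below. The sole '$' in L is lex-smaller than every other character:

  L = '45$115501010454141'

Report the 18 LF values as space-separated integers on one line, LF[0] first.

Char counts: '$':1, '0':3, '1':6, '4':4, '5':4
C (first-col start): C('$')=0, C('0')=1, C('1')=4, C('4')=10, C('5')=14
L[0]='4': occ=0, LF[0]=C('4')+0=10+0=10
L[1]='5': occ=0, LF[1]=C('5')+0=14+0=14
L[2]='$': occ=0, LF[2]=C('$')+0=0+0=0
L[3]='1': occ=0, LF[3]=C('1')+0=4+0=4
L[4]='1': occ=1, LF[4]=C('1')+1=4+1=5
L[5]='5': occ=1, LF[5]=C('5')+1=14+1=15
L[6]='5': occ=2, LF[6]=C('5')+2=14+2=16
L[7]='0': occ=0, LF[7]=C('0')+0=1+0=1
L[8]='1': occ=2, LF[8]=C('1')+2=4+2=6
L[9]='0': occ=1, LF[9]=C('0')+1=1+1=2
L[10]='1': occ=3, LF[10]=C('1')+3=4+3=7
L[11]='0': occ=2, LF[11]=C('0')+2=1+2=3
L[12]='4': occ=1, LF[12]=C('4')+1=10+1=11
L[13]='5': occ=3, LF[13]=C('5')+3=14+3=17
L[14]='4': occ=2, LF[14]=C('4')+2=10+2=12
L[15]='1': occ=4, LF[15]=C('1')+4=4+4=8
L[16]='4': occ=3, LF[16]=C('4')+3=10+3=13
L[17]='1': occ=5, LF[17]=C('1')+5=4+5=9

Answer: 10 14 0 4 5 15 16 1 6 2 7 3 11 17 12 8 13 9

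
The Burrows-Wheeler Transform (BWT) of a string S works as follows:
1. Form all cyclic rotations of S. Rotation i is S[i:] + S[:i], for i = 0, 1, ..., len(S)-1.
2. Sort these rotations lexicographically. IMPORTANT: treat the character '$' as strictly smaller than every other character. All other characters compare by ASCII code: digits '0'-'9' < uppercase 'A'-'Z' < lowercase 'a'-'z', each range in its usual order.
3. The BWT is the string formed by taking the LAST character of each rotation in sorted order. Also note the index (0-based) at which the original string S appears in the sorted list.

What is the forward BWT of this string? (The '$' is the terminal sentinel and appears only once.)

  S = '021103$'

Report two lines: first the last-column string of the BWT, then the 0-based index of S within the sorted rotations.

All 7 rotations (rotation i = S[i:]+S[:i]):
  rot[0] = 021103$
  rot[1] = 21103$0
  rot[2] = 1103$02
  rot[3] = 103$021
  rot[4] = 03$0211
  rot[5] = 3$02110
  rot[6] = $021103
Sorted (with $ < everything):
  sorted[0] = $021103  (last char: '3')
  sorted[1] = 021103$  (last char: '$')
  sorted[2] = 03$0211  (last char: '1')
  sorted[3] = 103$021  (last char: '1')
  sorted[4] = 1103$02  (last char: '2')
  sorted[5] = 21103$0  (last char: '0')
  sorted[6] = 3$02110  (last char: '0')
Last column: 3$11200
Original string S is at sorted index 1

Answer: 3$11200
1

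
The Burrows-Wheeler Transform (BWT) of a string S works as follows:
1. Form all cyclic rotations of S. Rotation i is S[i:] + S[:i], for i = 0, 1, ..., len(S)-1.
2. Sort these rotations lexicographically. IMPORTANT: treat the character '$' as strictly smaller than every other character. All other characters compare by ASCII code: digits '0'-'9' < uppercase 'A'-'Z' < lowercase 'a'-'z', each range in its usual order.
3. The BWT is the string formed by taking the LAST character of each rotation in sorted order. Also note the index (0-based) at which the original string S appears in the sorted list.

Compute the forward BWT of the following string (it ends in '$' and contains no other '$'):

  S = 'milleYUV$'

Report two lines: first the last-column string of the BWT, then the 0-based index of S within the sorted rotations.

Answer: VYUelmli$
8

Derivation:
All 9 rotations (rotation i = S[i:]+S[:i]):
  rot[0] = milleYUV$
  rot[1] = illeYUV$m
  rot[2] = lleYUV$mi
  rot[3] = leYUV$mil
  rot[4] = eYUV$mill
  rot[5] = YUV$mille
  rot[6] = UV$milleY
  rot[7] = V$milleYU
  rot[8] = $milleYUV
Sorted (with $ < everything):
  sorted[0] = $milleYUV  (last char: 'V')
  sorted[1] = UV$milleY  (last char: 'Y')
  sorted[2] = V$milleYU  (last char: 'U')
  sorted[3] = YUV$mille  (last char: 'e')
  sorted[4] = eYUV$mill  (last char: 'l')
  sorted[5] = illeYUV$m  (last char: 'm')
  sorted[6] = leYUV$mil  (last char: 'l')
  sorted[7] = lleYUV$mi  (last char: 'i')
  sorted[8] = milleYUV$  (last char: '$')
Last column: VYUelmli$
Original string S is at sorted index 8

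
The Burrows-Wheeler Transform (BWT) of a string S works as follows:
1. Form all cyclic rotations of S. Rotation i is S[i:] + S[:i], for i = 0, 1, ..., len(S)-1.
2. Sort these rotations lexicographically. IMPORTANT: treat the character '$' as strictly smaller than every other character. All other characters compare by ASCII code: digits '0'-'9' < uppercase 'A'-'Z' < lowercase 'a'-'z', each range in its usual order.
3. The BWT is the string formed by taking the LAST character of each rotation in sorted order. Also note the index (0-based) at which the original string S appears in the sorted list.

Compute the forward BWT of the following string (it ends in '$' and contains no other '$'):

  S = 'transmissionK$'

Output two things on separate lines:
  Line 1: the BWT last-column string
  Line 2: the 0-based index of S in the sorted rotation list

Answer: Knrsmsoaitsni$
13

Derivation:
All 14 rotations (rotation i = S[i:]+S[:i]):
  rot[0] = transmissionK$
  rot[1] = ransmissionK$t
  rot[2] = ansmissionK$tr
  rot[3] = nsmissionK$tra
  rot[4] = smissionK$tran
  rot[5] = missionK$trans
  rot[6] = issionK$transm
  rot[7] = ssionK$transmi
  rot[8] = sionK$transmis
  rot[9] = ionK$transmiss
  rot[10] = onK$transmissi
  rot[11] = nK$transmissio
  rot[12] = K$transmission
  rot[13] = $transmissionK
Sorted (with $ < everything):
  sorted[0] = $transmissionK  (last char: 'K')
  sorted[1] = K$transmission  (last char: 'n')
  sorted[2] = ansmissionK$tr  (last char: 'r')
  sorted[3] = ionK$transmiss  (last char: 's')
  sorted[4] = issionK$transm  (last char: 'm')
  sorted[5] = missionK$trans  (last char: 's')
  sorted[6] = nK$transmissio  (last char: 'o')
  sorted[7] = nsmissionK$tra  (last char: 'a')
  sorted[8] = onK$transmissi  (last char: 'i')
  sorted[9] = ransmissionK$t  (last char: 't')
  sorted[10] = sionK$transmis  (last char: 's')
  sorted[11] = smissionK$tran  (last char: 'n')
  sorted[12] = ssionK$transmi  (last char: 'i')
  sorted[13] = transmissionK$  (last char: '$')
Last column: Knrsmsoaitsni$
Original string S is at sorted index 13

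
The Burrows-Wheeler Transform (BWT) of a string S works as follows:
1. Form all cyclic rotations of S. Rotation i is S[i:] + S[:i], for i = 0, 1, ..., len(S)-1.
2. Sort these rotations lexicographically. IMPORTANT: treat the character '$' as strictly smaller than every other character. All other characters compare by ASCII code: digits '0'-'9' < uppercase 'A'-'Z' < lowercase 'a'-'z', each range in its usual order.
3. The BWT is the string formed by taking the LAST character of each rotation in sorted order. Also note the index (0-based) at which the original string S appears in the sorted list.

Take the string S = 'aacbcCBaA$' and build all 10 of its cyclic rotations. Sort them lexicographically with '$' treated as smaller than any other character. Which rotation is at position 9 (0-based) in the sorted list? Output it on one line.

Answer: cbcCBaA$aa

Derivation:
All 10 rotations (rotation i = S[i:]+S[:i]):
  rot[0] = aacbcCBaA$
  rot[1] = acbcCBaA$a
  rot[2] = cbcCBaA$aa
  rot[3] = bcCBaA$aac
  rot[4] = cCBaA$aacb
  rot[5] = CBaA$aacbc
  rot[6] = BaA$aacbcC
  rot[7] = aA$aacbcCB
  rot[8] = A$aacbcCBa
  rot[9] = $aacbcCBaA
Sorted (with $ < everything):
  sorted[0] = $aacbcCBaA
  sorted[1] = A$aacbcCBa
  sorted[2] = BaA$aacbcC
  sorted[3] = CBaA$aacbc
  sorted[4] = aA$aacbcCB
  sorted[5] = aacbcCBaA$
  sorted[6] = acbcCBaA$a
  sorted[7] = bcCBaA$aac
  sorted[8] = cCBaA$aacb
  sorted[9] = cbcCBaA$aa
sorted[9] = cbcCBaA$aa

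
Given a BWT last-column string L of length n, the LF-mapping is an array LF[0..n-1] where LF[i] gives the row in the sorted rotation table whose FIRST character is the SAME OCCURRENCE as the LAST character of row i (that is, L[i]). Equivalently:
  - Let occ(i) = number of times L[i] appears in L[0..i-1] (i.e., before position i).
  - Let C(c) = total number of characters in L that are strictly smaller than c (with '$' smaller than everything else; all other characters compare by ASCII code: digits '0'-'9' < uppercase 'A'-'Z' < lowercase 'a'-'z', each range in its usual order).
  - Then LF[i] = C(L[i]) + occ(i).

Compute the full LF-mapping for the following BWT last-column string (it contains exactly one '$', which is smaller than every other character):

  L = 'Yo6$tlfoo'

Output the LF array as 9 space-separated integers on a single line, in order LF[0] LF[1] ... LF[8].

Char counts: '$':1, '6':1, 'Y':1, 'f':1, 'l':1, 'o':3, 't':1
C (first-col start): C('$')=0, C('6')=1, C('Y')=2, C('f')=3, C('l')=4, C('o')=5, C('t')=8
L[0]='Y': occ=0, LF[0]=C('Y')+0=2+0=2
L[1]='o': occ=0, LF[1]=C('o')+0=5+0=5
L[2]='6': occ=0, LF[2]=C('6')+0=1+0=1
L[3]='$': occ=0, LF[3]=C('$')+0=0+0=0
L[4]='t': occ=0, LF[4]=C('t')+0=8+0=8
L[5]='l': occ=0, LF[5]=C('l')+0=4+0=4
L[6]='f': occ=0, LF[6]=C('f')+0=3+0=3
L[7]='o': occ=1, LF[7]=C('o')+1=5+1=6
L[8]='o': occ=2, LF[8]=C('o')+2=5+2=7

Answer: 2 5 1 0 8 4 3 6 7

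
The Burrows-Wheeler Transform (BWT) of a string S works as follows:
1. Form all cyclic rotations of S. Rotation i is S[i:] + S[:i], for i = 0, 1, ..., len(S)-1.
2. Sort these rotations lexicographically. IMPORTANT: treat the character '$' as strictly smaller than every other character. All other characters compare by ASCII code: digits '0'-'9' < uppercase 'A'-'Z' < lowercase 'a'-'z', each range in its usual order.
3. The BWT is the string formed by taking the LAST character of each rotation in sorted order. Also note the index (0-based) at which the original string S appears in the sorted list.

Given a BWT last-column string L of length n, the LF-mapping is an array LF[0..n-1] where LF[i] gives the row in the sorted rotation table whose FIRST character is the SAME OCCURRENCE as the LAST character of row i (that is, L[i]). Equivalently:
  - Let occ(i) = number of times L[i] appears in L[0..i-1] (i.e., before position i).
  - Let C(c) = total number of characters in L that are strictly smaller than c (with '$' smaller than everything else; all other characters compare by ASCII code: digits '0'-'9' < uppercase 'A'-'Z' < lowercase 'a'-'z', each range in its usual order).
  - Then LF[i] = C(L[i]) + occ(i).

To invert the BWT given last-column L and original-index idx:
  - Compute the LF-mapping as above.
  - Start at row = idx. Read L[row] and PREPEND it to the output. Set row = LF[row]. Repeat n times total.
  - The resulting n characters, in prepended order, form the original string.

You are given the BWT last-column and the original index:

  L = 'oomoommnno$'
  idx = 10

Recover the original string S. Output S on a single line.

LF mapping: 6 7 1 8 9 2 3 4 5 10 0
Walk LF starting at row 10, prepending L[row]:
  step 1: row=10, L[10]='$', prepend. Next row=LF[10]=0
  step 2: row=0, L[0]='o', prepend. Next row=LF[0]=6
  step 3: row=6, L[6]='m', prepend. Next row=LF[6]=3
  step 4: row=3, L[3]='o', prepend. Next row=LF[3]=8
  step 5: row=8, L[8]='n', prepend. Next row=LF[8]=5
  step 6: row=5, L[5]='m', prepend. Next row=LF[5]=2
  step 7: row=2, L[2]='m', prepend. Next row=LF[2]=1
  step 8: row=1, L[1]='o', prepend. Next row=LF[1]=7
  step 9: row=7, L[7]='n', prepend. Next row=LF[7]=4
  step 10: row=4, L[4]='o', prepend. Next row=LF[4]=9
  step 11: row=9, L[9]='o', prepend. Next row=LF[9]=10
Reversed output: oonommnomo$

Answer: oonommnomo$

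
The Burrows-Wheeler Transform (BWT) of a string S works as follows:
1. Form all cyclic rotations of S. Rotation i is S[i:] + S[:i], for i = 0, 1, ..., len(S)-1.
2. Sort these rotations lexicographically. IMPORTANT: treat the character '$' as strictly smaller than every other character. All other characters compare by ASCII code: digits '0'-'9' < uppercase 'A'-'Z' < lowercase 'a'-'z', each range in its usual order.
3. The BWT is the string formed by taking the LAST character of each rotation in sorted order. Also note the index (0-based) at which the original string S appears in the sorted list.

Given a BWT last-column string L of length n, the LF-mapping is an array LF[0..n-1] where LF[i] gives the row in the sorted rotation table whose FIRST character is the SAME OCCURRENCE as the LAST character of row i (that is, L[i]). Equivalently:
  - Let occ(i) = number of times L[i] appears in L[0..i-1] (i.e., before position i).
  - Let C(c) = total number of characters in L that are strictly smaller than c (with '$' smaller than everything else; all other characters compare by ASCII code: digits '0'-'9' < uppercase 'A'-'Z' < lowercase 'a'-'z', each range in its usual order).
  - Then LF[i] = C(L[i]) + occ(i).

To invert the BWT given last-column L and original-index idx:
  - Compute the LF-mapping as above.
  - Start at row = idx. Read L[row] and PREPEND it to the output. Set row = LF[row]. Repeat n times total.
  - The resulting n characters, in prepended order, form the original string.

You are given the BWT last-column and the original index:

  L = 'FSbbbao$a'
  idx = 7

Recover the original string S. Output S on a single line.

LF mapping: 1 2 5 6 7 3 8 0 4
Walk LF starting at row 7, prepending L[row]:
  step 1: row=7, L[7]='$', prepend. Next row=LF[7]=0
  step 2: row=0, L[0]='F', prepend. Next row=LF[0]=1
  step 3: row=1, L[1]='S', prepend. Next row=LF[1]=2
  step 4: row=2, L[2]='b', prepend. Next row=LF[2]=5
  step 5: row=5, L[5]='a', prepend. Next row=LF[5]=3
  step 6: row=3, L[3]='b', prepend. Next row=LF[3]=6
  step 7: row=6, L[6]='o', prepend. Next row=LF[6]=8
  step 8: row=8, L[8]='a', prepend. Next row=LF[8]=4
  step 9: row=4, L[4]='b', prepend. Next row=LF[4]=7
Reversed output: baobabSF$

Answer: baobabSF$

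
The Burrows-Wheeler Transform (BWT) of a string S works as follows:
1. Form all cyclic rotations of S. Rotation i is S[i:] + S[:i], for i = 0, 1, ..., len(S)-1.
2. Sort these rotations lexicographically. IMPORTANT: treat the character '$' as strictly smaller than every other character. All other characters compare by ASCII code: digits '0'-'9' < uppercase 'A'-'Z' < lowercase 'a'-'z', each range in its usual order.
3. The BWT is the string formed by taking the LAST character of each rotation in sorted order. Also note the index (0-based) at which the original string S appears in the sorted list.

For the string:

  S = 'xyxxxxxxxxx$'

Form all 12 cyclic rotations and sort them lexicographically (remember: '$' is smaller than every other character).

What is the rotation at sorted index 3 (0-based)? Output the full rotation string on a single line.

Answer: xxx$xyxxxxxx

Derivation:
All 12 rotations (rotation i = S[i:]+S[:i]):
  rot[0] = xyxxxxxxxxx$
  rot[1] = yxxxxxxxxx$x
  rot[2] = xxxxxxxxx$xy
  rot[3] = xxxxxxxx$xyx
  rot[4] = xxxxxxx$xyxx
  rot[5] = xxxxxx$xyxxx
  rot[6] = xxxxx$xyxxxx
  rot[7] = xxxx$xyxxxxx
  rot[8] = xxx$xyxxxxxx
  rot[9] = xx$xyxxxxxxx
  rot[10] = x$xyxxxxxxxx
  rot[11] = $xyxxxxxxxxx
Sorted (with $ < everything):
  sorted[0] = $xyxxxxxxxxx
  sorted[1] = x$xyxxxxxxxx
  sorted[2] = xx$xyxxxxxxx
  sorted[3] = xxx$xyxxxxxx
  sorted[4] = xxxx$xyxxxxx
  sorted[5] = xxxxx$xyxxxx
  sorted[6] = xxxxxx$xyxxx
  sorted[7] = xxxxxxx$xyxx
  sorted[8] = xxxxxxxx$xyx
  sorted[9] = xxxxxxxxx$xy
  sorted[10] = xyxxxxxxxxx$
  sorted[11] = yxxxxxxxxx$x
sorted[3] = xxx$xyxxxxxx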